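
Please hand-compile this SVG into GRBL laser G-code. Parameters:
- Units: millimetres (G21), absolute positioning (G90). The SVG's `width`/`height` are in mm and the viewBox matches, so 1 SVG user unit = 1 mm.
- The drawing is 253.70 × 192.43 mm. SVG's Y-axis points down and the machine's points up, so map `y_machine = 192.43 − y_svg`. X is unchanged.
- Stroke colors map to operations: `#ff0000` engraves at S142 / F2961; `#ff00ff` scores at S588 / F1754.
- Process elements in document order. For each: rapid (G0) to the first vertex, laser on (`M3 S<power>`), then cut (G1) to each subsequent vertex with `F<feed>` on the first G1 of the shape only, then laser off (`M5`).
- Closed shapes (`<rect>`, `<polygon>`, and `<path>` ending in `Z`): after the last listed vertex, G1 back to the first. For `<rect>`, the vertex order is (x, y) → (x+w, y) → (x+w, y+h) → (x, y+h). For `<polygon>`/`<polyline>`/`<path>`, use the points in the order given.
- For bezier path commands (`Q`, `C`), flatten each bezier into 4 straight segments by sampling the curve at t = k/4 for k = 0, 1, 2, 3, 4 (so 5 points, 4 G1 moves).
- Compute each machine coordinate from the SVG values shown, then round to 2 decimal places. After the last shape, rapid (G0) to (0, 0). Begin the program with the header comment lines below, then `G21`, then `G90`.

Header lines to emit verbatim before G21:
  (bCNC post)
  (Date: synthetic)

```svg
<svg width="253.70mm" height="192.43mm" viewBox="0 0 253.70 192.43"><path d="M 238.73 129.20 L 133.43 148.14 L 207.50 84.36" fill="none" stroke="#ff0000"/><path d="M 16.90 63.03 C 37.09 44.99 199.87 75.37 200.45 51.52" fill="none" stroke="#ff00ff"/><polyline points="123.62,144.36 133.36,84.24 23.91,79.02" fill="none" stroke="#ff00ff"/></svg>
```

1 u = 1 mm; y_m = 192.43 − y.

[1] `<path>` open polyline, #ff0000→engrave S142 F2961: (238.73,63.23) → (133.43,44.29) → (207.50,108.07)

[2] `<path>` cubic bezier, #ff00ff→score S588 F1754: (16.90,129.40) → (54.02,135.46) → (116.03,132.98) → (174.36,131.59) → (200.45,140.91)

[3] `<polyline>` open polyline, #ff00ff→score S588 F1754: (123.62,48.07) → (133.36,108.19) → (23.91,113.41)

(bCNC post)
(Date: synthetic)
G21
G90
G0 X238.73 Y63.23
M3 S142
G1 X133.43 Y44.29 F2961
G1 X207.50 Y108.07
M5
G0 X16.90 Y129.40
M3 S588
G1 X54.02 Y135.46 F1754
G1 X116.03 Y132.98
G1 X174.36 Y131.59
G1 X200.45 Y140.91
M5
G0 X123.62 Y48.07
M3 S588
G1 X133.36 Y108.19 F1754
G1 X23.91 Y113.41
M5
G0 X0.00 Y0.00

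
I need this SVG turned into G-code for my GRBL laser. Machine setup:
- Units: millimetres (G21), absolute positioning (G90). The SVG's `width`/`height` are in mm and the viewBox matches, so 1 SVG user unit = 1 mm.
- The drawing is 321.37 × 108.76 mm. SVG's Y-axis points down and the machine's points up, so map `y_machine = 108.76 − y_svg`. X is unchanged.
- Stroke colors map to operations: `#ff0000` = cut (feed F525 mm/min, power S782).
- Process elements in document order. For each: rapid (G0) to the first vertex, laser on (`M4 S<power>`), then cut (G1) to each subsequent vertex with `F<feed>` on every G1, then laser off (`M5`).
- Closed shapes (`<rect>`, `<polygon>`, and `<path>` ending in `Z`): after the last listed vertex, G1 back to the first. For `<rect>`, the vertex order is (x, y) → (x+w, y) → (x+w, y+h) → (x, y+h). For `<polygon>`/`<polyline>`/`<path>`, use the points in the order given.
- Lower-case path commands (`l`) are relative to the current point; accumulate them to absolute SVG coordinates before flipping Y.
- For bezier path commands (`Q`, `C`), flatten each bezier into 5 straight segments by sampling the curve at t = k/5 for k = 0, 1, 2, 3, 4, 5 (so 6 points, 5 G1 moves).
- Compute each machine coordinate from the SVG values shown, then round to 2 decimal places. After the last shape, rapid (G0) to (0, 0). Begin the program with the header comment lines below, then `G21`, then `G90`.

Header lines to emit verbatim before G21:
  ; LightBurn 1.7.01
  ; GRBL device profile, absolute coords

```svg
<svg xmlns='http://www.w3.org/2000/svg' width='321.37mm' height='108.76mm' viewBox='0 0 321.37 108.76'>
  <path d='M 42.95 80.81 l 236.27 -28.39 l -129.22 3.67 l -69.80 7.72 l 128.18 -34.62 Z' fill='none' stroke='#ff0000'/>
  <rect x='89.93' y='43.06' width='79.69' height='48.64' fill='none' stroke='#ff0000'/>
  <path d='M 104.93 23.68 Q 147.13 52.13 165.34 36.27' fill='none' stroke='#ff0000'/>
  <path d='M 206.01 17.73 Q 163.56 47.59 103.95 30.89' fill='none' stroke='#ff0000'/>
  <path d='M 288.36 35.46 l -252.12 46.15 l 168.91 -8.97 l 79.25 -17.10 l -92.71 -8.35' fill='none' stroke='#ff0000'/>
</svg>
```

viewBox `0 0 321.37 108.76` with mm width/height → 1 unit = 1 mm. Flip: y_m = 108.76 − y_svg.

**Shape 1** — `<path>` closed polygon, stroke `#ff0000` → cut (S782, F525). Machine vertices: (42.95,27.95) → (279.22,56.34) → (150.00,52.67) → (80.20,44.95) → (208.38,79.57) → (42.95,27.95). Closed: final G1 returns to the first vertex.

**Shape 2** — `<rect>` rectangle, stroke `#ff0000` → cut (S782, F525). Machine vertices: (89.93,65.70) → (169.62,65.70) → (169.62,17.06) → (89.93,17.06) → (89.93,65.70). Closed: final G1 returns to the first vertex.

**Shape 3** — `<path>` quadratic bezier, stroke `#ff0000` → cut (S782, F525). Control points (SVG): P0=(104.93,23.68), P1=(147.13,52.13), P2=(165.34,36.27); sampled at t=k/5. Machine vertices: (104.93,85.08) → (120.85,75.47) → (134.85,69.41) → (146.93,66.89) → (157.10,67.92) → (165.34,72.49). Open path.

**Shape 4** — `<path>` quadratic bezier, stroke `#ff0000` → cut (S782, F525). Control points (SVG): P0=(206.01,17.73), P1=(163.56,47.59), P2=(103.95,30.89); sampled at t=k/5. Machine vertices: (206.01,91.03) → (188.34,80.95) → (169.30,74.59) → (148.89,71.96) → (127.11,73.05) → (103.95,77.87). Open path.

**Shape 5** — `<path>` open polyline, stroke `#ff0000` → cut (S782, F525). Machine vertices: (288.36,73.30) → (36.24,27.15) → (205.15,36.12) → (284.40,53.22) → (191.69,61.57). Open path.

; LightBurn 1.7.01
; GRBL device profile, absolute coords
G21
G90
G0 X42.95 Y27.95
M4 S782
G1 X279.22 Y56.34 F525
G1 X150.00 Y52.67 F525
G1 X80.20 Y44.95 F525
G1 X208.38 Y79.57 F525
G1 X42.95 Y27.95 F525
M5
G0 X89.93 Y65.70
M4 S782
G1 X169.62 Y65.70 F525
G1 X169.62 Y17.06 F525
G1 X89.93 Y17.06 F525
G1 X89.93 Y65.70 F525
M5
G0 X104.93 Y85.08
M4 S782
G1 X120.85 Y75.47 F525
G1 X134.85 Y69.41 F525
G1 X146.93 Y66.89 F525
G1 X157.10 Y67.92 F525
G1 X165.34 Y72.49 F525
M5
G0 X206.01 Y91.03
M4 S782
G1 X188.34 Y80.95 F525
G1 X169.30 Y74.59 F525
G1 X148.89 Y71.96 F525
G1 X127.11 Y73.05 F525
G1 X103.95 Y77.87 F525
M5
G0 X288.36 Y73.30
M4 S782
G1 X36.24 Y27.15 F525
G1 X205.15 Y36.12 F525
G1 X284.40 Y53.22 F525
G1 X191.69 Y61.57 F525
M5
G0 X0.00 Y0.00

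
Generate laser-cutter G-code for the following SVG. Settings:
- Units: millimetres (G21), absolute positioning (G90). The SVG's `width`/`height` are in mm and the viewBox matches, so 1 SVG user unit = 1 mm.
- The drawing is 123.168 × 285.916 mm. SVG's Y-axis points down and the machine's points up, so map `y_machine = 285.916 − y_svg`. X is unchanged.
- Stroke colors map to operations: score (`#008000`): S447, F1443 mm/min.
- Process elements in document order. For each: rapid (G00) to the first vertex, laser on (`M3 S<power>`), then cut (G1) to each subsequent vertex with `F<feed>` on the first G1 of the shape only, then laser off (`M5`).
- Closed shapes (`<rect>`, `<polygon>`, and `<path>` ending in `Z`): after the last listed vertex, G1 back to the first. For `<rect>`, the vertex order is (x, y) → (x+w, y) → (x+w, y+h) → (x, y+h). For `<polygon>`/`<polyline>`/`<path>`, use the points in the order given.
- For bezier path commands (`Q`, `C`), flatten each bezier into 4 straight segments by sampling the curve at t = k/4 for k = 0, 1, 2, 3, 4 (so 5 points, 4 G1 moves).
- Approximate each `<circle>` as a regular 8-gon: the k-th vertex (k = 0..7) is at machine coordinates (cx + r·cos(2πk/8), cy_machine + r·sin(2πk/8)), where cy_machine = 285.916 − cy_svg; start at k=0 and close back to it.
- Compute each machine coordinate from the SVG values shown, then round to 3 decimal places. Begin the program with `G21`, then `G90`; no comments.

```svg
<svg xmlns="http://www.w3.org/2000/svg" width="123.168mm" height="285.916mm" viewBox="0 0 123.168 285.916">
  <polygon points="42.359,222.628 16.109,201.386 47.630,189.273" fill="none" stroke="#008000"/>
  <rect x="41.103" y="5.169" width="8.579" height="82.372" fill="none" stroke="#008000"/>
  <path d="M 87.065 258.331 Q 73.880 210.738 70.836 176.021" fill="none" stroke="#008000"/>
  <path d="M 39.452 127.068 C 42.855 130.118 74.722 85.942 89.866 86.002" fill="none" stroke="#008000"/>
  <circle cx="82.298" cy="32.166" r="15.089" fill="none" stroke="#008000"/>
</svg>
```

G21
G90
G00 X42.359 Y63.288
M3 S447
G1 X16.109 Y84.530 F1443
G1 X47.630 Y96.643
G1 X42.359 Y63.288
M5
G00 X41.103 Y280.747
M3 S447
G1 X49.682 Y280.747 F1443
G1 X49.682 Y198.375
G1 X41.103 Y198.375
G1 X41.103 Y280.747
M5
G00 X87.065 Y27.585
M3 S447
G1 X81.106 Y50.577 F1443
G1 X76.415 Y71.959
G1 X72.992 Y91.732
G1 X70.836 Y109.895
M5
G00 X39.452 Y158.848
M3 S447
G1 X46.635 Y163.986 F1443
G1 X60.256 Y178.260
G1 X76.078 Y193.094
G1 X89.866 Y199.914
M5
G00 X97.387 Y253.750
M3 S447
G1 X92.968 Y264.420 F1443
G1 X82.298 Y268.839
G1 X71.628 Y264.420
G1 X67.209 Y253.750
G1 X71.628 Y243.080
G1 X82.298 Y238.661
G1 X92.968 Y243.080
G1 X97.387 Y253.750
M5

Since the viewBox matches the mm dimensions, user units are millimetres directly. The only transform is the Y-flip y_m = 285.916 − y_svg.

Shape 1 is a regular polygon drawn with `<polygon>`. Its stroke #008000 means score at S447, F1443. After flipping Y the toolpath is (42.359,63.288) → (16.109,84.530) → (47.630,96.643) → (42.359,63.288), returning to the start.

Shape 2 is a rectangle drawn with `<rect>`. Its stroke #008000 means score at S447, F1443. After flipping Y the toolpath is (41.103,280.747) → (49.682,280.747) → (49.682,198.375) → (41.103,198.375) → (41.103,280.747), returning to the start.

Shape 3 is a quadratic bezier drawn with `<path>`. Its stroke #008000 means score at S447, F1443. After flipping Y the toolpath is (87.065,27.585) → (81.106,50.577) → (76.415,71.959) → (72.992,91.732) → (70.836,109.895).

Shape 4 is a cubic bezier drawn with `<path>`. Its stroke #008000 means score at S447, F1443. After flipping Y the toolpath is (39.452,158.848) → (46.635,163.986) → (60.256,178.260) → (76.078,193.094) → (89.866,199.914).

Shape 5 is a circle drawn with `<circle>`. Its stroke #008000 means score at S447, F1443. After flipping Y the toolpath is (97.387,253.750) → (92.968,264.420) → (82.298,268.839) → (71.628,264.420) → (67.209,253.750) → (71.628,243.080) → (82.298,238.661) → (92.968,243.080) → (97.387,253.750), returning to the start.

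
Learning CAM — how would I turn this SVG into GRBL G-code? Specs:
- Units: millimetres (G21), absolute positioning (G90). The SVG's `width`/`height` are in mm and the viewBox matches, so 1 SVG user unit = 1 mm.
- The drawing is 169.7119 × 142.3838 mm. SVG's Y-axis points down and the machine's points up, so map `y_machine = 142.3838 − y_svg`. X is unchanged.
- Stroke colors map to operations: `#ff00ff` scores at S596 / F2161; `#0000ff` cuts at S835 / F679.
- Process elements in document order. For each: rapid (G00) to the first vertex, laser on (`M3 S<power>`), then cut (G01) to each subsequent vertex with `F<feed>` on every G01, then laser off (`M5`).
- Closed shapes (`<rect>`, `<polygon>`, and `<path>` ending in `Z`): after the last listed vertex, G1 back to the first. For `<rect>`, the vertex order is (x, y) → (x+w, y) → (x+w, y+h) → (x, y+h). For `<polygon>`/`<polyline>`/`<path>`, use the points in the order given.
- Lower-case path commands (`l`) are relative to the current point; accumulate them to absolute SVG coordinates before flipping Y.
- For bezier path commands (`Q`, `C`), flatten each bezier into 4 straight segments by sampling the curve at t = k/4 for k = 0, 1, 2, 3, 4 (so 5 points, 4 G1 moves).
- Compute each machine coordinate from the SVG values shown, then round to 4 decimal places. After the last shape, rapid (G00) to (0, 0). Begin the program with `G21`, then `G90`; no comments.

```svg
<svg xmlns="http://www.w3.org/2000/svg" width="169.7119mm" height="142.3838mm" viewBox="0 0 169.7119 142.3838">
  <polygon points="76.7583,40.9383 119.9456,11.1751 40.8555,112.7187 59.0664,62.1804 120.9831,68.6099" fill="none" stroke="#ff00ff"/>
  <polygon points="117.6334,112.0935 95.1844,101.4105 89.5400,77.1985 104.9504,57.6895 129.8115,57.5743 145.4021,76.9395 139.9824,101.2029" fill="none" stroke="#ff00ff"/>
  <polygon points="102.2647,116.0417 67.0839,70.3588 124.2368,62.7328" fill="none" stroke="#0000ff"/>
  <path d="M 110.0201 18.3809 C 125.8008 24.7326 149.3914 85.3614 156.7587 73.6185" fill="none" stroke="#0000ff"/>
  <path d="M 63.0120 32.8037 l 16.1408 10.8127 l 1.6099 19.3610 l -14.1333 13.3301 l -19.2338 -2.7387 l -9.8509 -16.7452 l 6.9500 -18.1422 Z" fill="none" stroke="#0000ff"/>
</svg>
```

G21
G90
G00 X76.7583 Y101.4455
M3 S596
G01 X119.9456 Y131.2087 F2161
G01 X40.8555 Y29.6651 F2161
G01 X59.0664 Y80.2034 F2161
G01 X120.9831 Y73.7739 F2161
G01 X76.7583 Y101.4455 F2161
M5
G00 X117.6334 Y30.2903
M3 S596
G01 X95.1844 Y40.9733 F2161
G01 X89.5400 Y65.1853 F2161
G01 X104.9504 Y84.6943 F2161
G01 X129.8115 Y84.8095 F2161
G01 X145.4021 Y65.4443 F2161
G01 X139.9824 Y41.1809 F2161
G01 X117.6334 Y30.2903 F2161
M5
G00 X102.2647 Y26.3421
M3 S835
G01 X67.0839 Y72.0250 F679
G01 X124.2368 Y79.6510 F679
G01 X102.2647 Y26.3421 F679
M5
G00 X110.0201 Y124.0029
M3 S835
G01 X122.9445 Y111.0411 F679
G01 X136.5444 Y89.5986 F679
G01 X148.5669 Y71.5489 F679
G01 X156.7587 Y68.7653 F679
M5
G00 X63.0120 Y109.5801
M3 S835
G01 X79.1528 Y98.7674 F679
G01 X80.7627 Y79.4064 F679
G01 X66.6294 Y66.0763 F679
G01 X47.3956 Y68.8150 F679
G01 X37.5447 Y85.5602 F679
G01 X44.4947 Y103.7024 F679
G01 X63.0120 Y109.5801 F679
M5
G00 X0.0000 Y0.0000

viewBox `0 0 169.7119 142.3838` with mm width/height → 1 unit = 1 mm. Flip: y_m = 142.3838 − y_svg.

**Shape 1** — `<polygon>` closed polygon, stroke `#ff00ff` → score (S596, F2161). Machine vertices: (76.7583,101.4455) → (119.9456,131.2087) → (40.8555,29.6651) → (59.0664,80.2034) → (120.9831,73.7739) → (76.7583,101.4455). Closed: final G1 returns to the first vertex.

**Shape 2** — `<polygon>` regular polygon, stroke `#ff00ff` → score (S596, F2161). Machine vertices: (117.6334,30.2903) → (95.1844,40.9733) → (89.5400,65.1853) → (104.9504,84.6943) → (129.8115,84.8095) → (145.4021,65.4443) → (139.9824,41.1809) → (117.6334,30.2903). Closed: final G1 returns to the first vertex.

**Shape 3** — `<polygon>` regular polygon, stroke `#0000ff` → cut (S835, F679). Machine vertices: (102.2647,26.3421) → (67.0839,72.0250) → (124.2368,79.6510) → (102.2647,26.3421). Closed: final G1 returns to the first vertex.

**Shape 4** — `<path>` cubic bezier, stroke `#0000ff` → cut (S835, F679). Control points (SVG): P0=(110.0201,18.3809), P1=(125.8008,24.7326), P2=(149.3914,85.3614), P3=(156.7587,73.6185); sampled at t=k/4. Machine vertices: (110.0201,124.0029) → (122.9445,111.0411) → (136.5444,89.5986) → (148.5669,71.5489) → (156.7587,68.7653). Open path.

**Shape 5** — `<path>` regular polygon, stroke `#0000ff` → cut (S835, F679). Machine vertices: (63.0120,109.5801) → (79.1528,98.7674) → (80.7627,79.4064) → (66.6294,66.0763) → (47.3956,68.8150) → (37.5447,85.5602) → (44.4947,103.7024) → (63.0120,109.5801). Closed: final G1 returns to the first vertex.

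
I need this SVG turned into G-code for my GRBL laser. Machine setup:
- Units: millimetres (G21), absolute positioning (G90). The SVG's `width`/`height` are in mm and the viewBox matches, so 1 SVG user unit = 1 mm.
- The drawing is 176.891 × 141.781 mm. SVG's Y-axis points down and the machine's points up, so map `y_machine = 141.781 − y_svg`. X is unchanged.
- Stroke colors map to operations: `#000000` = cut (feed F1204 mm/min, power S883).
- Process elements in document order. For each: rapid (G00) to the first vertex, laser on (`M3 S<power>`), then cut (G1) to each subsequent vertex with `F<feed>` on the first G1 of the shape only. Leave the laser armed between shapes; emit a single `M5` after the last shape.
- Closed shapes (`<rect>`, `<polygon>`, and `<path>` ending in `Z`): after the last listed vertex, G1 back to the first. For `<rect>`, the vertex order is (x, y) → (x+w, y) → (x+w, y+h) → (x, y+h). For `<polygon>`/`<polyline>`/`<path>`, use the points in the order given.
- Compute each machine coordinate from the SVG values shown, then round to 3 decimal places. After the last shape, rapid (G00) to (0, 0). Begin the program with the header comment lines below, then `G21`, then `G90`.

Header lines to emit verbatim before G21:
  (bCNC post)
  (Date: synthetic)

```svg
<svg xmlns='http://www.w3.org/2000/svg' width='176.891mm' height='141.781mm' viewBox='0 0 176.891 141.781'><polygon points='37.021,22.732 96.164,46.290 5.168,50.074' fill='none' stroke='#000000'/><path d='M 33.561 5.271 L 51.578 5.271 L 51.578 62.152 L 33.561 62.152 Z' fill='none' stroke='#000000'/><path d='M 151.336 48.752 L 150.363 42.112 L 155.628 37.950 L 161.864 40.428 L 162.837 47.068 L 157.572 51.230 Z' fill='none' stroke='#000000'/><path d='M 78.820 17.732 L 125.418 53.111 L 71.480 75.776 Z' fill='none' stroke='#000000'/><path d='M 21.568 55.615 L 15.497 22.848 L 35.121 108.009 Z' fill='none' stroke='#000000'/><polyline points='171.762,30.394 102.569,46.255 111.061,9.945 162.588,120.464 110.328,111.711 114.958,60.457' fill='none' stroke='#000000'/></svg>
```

(bCNC post)
(Date: synthetic)
G21
G90
G00 X37.021 Y119.049
M3 S883
G1 X96.164 Y95.491 F1204
G1 X5.168 Y91.707
G1 X37.021 Y119.049
G00 X33.561 Y136.510
M3 S883
G1 X51.578 Y136.510 F1204
G1 X51.578 Y79.629
G1 X33.561 Y79.629
G1 X33.561 Y136.510
G00 X151.336 Y93.029
M3 S883
G1 X150.363 Y99.669 F1204
G1 X155.628 Y103.831
G1 X161.864 Y101.353
G1 X162.837 Y94.713
G1 X157.572 Y90.551
G1 X151.336 Y93.029
G00 X78.820 Y124.049
M3 S883
G1 X125.418 Y88.670 F1204
G1 X71.480 Y66.005
G1 X78.820 Y124.049
G00 X21.568 Y86.166
M3 S883
G1 X15.497 Y118.933 F1204
G1 X35.121 Y33.772
G1 X21.568 Y86.166
G00 X171.762 Y111.387
M3 S883
G1 X102.569 Y95.526 F1204
G1 X111.061 Y131.836
G1 X162.588 Y21.317
G1 X110.328 Y30.070
G1 X114.958 Y81.324
M5
G00 X0.000 Y0.000

viewBox `0 0 176.891 141.781` with mm width/height → 1 unit = 1 mm. Flip: y_m = 141.781 − y_svg.

**Shape 1** — `<polygon>` closed polygon, stroke `#000000` → cut (S883, F1204). Machine vertices: (37.021,119.049) → (96.164,95.491) → (5.168,91.707) → (37.021,119.049). Closed: final G1 returns to the first vertex.

**Shape 2** — `<path>` rectangle, stroke `#000000` → cut (S883, F1204). Machine vertices: (33.561,136.510) → (51.578,136.510) → (51.578,79.629) → (33.561,79.629) → (33.561,136.510). Closed: final G1 returns to the first vertex.

**Shape 3** — `<path>` regular polygon, stroke `#000000` → cut (S883, F1204). Machine vertices: (151.336,93.029) → (150.363,99.669) → (155.628,103.831) → (161.864,101.353) → (162.837,94.713) → (157.572,90.551) → (151.336,93.029). Closed: final G1 returns to the first vertex.

**Shape 4** — `<path>` regular polygon, stroke `#000000` → cut (S883, F1204). Machine vertices: (78.820,124.049) → (125.418,88.670) → (71.480,66.005) → (78.820,124.049). Closed: final G1 returns to the first vertex.

**Shape 5** — `<path>` closed polygon, stroke `#000000` → cut (S883, F1204). Machine vertices: (21.568,86.166) → (15.497,118.933) → (35.121,33.772) → (21.568,86.166). Closed: final G1 returns to the first vertex.

**Shape 6** — `<polyline>` open polyline, stroke `#000000` → cut (S883, F1204). Machine vertices: (171.762,111.387) → (102.569,95.526) → (111.061,131.836) → (162.588,21.317) → (110.328,30.070) → (114.958,81.324). Open path.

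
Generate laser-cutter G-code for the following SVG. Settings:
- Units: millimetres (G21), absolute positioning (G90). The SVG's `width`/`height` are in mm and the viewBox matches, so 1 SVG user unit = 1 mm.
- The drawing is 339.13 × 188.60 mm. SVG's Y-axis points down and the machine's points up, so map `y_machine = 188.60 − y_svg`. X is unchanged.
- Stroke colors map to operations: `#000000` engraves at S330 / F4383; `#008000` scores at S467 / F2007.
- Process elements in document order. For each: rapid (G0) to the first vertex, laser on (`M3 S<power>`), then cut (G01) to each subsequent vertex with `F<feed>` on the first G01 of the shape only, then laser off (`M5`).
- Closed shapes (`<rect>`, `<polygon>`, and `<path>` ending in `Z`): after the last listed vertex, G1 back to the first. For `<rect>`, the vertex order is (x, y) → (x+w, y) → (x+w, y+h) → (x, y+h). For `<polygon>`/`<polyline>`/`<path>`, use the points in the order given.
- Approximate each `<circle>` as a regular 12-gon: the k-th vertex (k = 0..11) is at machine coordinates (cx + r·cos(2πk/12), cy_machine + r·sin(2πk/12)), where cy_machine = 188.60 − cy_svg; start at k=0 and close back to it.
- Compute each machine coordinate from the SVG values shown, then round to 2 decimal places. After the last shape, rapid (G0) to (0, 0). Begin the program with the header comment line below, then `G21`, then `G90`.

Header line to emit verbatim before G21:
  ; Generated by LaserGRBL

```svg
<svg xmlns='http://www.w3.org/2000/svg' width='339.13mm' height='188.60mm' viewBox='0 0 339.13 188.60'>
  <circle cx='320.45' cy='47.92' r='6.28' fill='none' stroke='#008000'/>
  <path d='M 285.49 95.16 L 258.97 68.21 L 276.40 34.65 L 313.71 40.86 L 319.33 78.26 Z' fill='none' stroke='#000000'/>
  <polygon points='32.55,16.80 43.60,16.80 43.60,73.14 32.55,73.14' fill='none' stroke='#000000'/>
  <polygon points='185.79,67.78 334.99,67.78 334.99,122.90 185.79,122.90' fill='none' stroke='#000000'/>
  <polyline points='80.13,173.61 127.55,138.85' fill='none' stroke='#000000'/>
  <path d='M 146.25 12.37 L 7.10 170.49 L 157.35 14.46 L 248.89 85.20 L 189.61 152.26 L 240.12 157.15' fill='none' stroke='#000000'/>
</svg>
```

viewBox `0 0 339.13 188.60` with mm width/height → 1 unit = 1 mm. Flip: y_m = 188.60 − y_svg.

**Shape 1** — `<circle>` circle, stroke `#008000` → score (S467, F2007). Machine vertices: (326.73,140.68) → (325.89,143.82) → (323.59,146.12) → (320.45,146.96) → (317.31,146.12) → (315.01,143.82) → (314.17,140.68) → (315.01,137.54) → (317.31,135.24) → (320.45,134.40) → (323.59,135.24) → (325.89,137.54) → (326.73,140.68). Closed: final G1 returns to the first vertex.

**Shape 2** — `<path>` regular polygon, stroke `#000000` → engrave (S330, F4383). Machine vertices: (285.49,93.44) → (258.97,120.39) → (276.40,153.95) → (313.71,147.74) → (319.33,110.34) → (285.49,93.44). Closed: final G1 returns to the first vertex.

**Shape 3** — `<polygon>` rectangle, stroke `#000000` → engrave (S330, F4383). Machine vertices: (32.55,171.80) → (43.60,171.80) → (43.60,115.46) → (32.55,115.46) → (32.55,171.80). Closed: final G1 returns to the first vertex.

**Shape 4** — `<polygon>` rectangle, stroke `#000000` → engrave (S330, F4383). Machine vertices: (185.79,120.82) → (334.99,120.82) → (334.99,65.70) → (185.79,65.70) → (185.79,120.82). Closed: final G1 returns to the first vertex.

**Shape 5** — `<polyline>` line segment, stroke `#000000` → engrave (S330, F4383). Machine vertices: (80.13,14.99) → (127.55,49.75). Open path.

**Shape 6** — `<path>` open polyline, stroke `#000000` → engrave (S330, F4383). Machine vertices: (146.25,176.23) → (7.10,18.11) → (157.35,174.14) → (248.89,103.40) → (189.61,36.34) → (240.12,31.45). Open path.

; Generated by LaserGRBL
G21
G90
G0 X326.73 Y140.68
M3 S467
G01 X325.89 Y143.82 F2007
G01 X323.59 Y146.12
G01 X320.45 Y146.96
G01 X317.31 Y146.12
G01 X315.01 Y143.82
G01 X314.17 Y140.68
G01 X315.01 Y137.54
G01 X317.31 Y135.24
G01 X320.45 Y134.40
G01 X323.59 Y135.24
G01 X325.89 Y137.54
G01 X326.73 Y140.68
M5
G0 X285.49 Y93.44
M3 S330
G01 X258.97 Y120.39 F4383
G01 X276.40 Y153.95
G01 X313.71 Y147.74
G01 X319.33 Y110.34
G01 X285.49 Y93.44
M5
G0 X32.55 Y171.80
M3 S330
G01 X43.60 Y171.80 F4383
G01 X43.60 Y115.46
G01 X32.55 Y115.46
G01 X32.55 Y171.80
M5
G0 X185.79 Y120.82
M3 S330
G01 X334.99 Y120.82 F4383
G01 X334.99 Y65.70
G01 X185.79 Y65.70
G01 X185.79 Y120.82
M5
G0 X80.13 Y14.99
M3 S330
G01 X127.55 Y49.75 F4383
M5
G0 X146.25 Y176.23
M3 S330
G01 X7.10 Y18.11 F4383
G01 X157.35 Y174.14
G01 X248.89 Y103.40
G01 X189.61 Y36.34
G01 X240.12 Y31.45
M5
G0 X0.00 Y0.00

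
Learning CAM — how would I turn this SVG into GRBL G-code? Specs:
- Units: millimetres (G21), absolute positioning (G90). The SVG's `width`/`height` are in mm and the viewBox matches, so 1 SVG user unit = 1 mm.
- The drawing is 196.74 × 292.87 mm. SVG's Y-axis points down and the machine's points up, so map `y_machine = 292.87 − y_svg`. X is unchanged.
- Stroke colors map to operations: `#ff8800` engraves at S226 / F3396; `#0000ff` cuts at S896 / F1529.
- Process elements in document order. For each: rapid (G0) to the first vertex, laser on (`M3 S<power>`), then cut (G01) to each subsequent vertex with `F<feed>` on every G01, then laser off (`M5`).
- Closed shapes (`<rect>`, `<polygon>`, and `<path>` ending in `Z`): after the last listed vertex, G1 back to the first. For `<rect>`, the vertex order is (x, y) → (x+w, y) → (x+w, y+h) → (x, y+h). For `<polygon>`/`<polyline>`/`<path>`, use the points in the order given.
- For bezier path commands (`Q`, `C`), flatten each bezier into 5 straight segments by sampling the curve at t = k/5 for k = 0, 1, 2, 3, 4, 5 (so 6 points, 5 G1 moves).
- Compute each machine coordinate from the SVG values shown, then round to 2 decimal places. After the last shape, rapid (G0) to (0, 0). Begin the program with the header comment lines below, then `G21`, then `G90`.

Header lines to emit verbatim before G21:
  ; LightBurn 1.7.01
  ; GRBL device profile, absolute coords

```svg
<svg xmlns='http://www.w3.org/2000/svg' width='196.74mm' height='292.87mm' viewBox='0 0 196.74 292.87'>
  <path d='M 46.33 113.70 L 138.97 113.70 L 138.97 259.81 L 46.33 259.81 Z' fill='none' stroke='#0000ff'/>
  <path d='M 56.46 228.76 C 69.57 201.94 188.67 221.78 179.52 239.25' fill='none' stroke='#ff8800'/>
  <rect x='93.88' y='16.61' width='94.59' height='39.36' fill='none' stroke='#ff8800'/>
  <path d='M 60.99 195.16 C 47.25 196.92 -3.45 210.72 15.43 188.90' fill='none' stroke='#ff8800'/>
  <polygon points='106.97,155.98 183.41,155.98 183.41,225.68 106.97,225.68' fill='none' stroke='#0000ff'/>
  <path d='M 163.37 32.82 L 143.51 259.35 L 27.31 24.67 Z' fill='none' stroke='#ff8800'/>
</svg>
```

viewBox `0 0 196.74 292.87` with mm width/height → 1 unit = 1 mm. Flip: y_m = 292.87 − y_svg.

**Shape 1** — `<path>` rectangle, stroke `#0000ff` → cut (S896, F1529). Machine vertices: (46.33,179.17) → (138.97,179.17) → (138.97,33.06) → (46.33,33.06) → (46.33,179.17). Closed: final G1 returns to the first vertex.

**Shape 2** — `<path>` cubic bezier, stroke `#ff8800` → engrave (S226, F3396). Control points (SVG): P0=(56.46,228.76), P1=(69.57,201.94), P2=(188.67,221.78), P3=(179.52,239.25); sampled at t=k/5. Machine vertices: (56.46,64.11) → (75.17,75.00) → (108.08,77.04) → (143.93,72.58) → (171.49,63.99) → (179.52,53.62). Open path.

**Shape 3** — `<rect>` rectangle, stroke `#ff8800` → engrave (S226, F3396). Machine vertices: (93.88,276.26) → (188.47,276.26) → (188.47,236.90) → (93.88,236.90) → (93.88,276.26). Closed: final G1 returns to the first vertex.

**Shape 4** — `<path>` cubic bezier, stroke `#ff8800` → engrave (S226, F3396). Control points (SVG): P0=(60.99,195.16), P1=(47.25,196.92), P2=(-3.45,210.72), P3=(15.43,188.90); sampled at t=k/5. Machine vertices: (60.99,97.71) → (49.16,95.59) → (33.58,92.87) → (19.35,91.83) → (11.60,94.77) → (15.43,103.97). Open path.

**Shape 5** — `<polygon>` rectangle, stroke `#0000ff` → cut (S896, F1529). Machine vertices: (106.97,136.89) → (183.41,136.89) → (183.41,67.19) → (106.97,67.19) → (106.97,136.89). Closed: final G1 returns to the first vertex.

**Shape 6** — `<path>` closed polygon, stroke `#ff8800` → engrave (S226, F3396). Machine vertices: (163.37,260.05) → (143.51,33.52) → (27.31,268.20) → (163.37,260.05). Closed: final G1 returns to the first vertex.

; LightBurn 1.7.01
; GRBL device profile, absolute coords
G21
G90
G0 X46.33 Y179.17
M3 S896
G01 X138.97 Y179.17 F1529
G01 X138.97 Y33.06 F1529
G01 X46.33 Y33.06 F1529
G01 X46.33 Y179.17 F1529
M5
G0 X56.46 Y64.11
M3 S226
G01 X75.17 Y75.00 F3396
G01 X108.08 Y77.04 F3396
G01 X143.93 Y72.58 F3396
G01 X171.49 Y63.99 F3396
G01 X179.52 Y53.62 F3396
M5
G0 X93.88 Y276.26
M3 S226
G01 X188.47 Y276.26 F3396
G01 X188.47 Y236.90 F3396
G01 X93.88 Y236.90 F3396
G01 X93.88 Y276.26 F3396
M5
G0 X60.99 Y97.71
M3 S226
G01 X49.16 Y95.59 F3396
G01 X33.58 Y92.87 F3396
G01 X19.35 Y91.83 F3396
G01 X11.60 Y94.77 F3396
G01 X15.43 Y103.97 F3396
M5
G0 X106.97 Y136.89
M3 S896
G01 X183.41 Y136.89 F1529
G01 X183.41 Y67.19 F1529
G01 X106.97 Y67.19 F1529
G01 X106.97 Y136.89 F1529
M5
G0 X163.37 Y260.05
M3 S226
G01 X143.51 Y33.52 F3396
G01 X27.31 Y268.20 F3396
G01 X163.37 Y260.05 F3396
M5
G0 X0.00 Y0.00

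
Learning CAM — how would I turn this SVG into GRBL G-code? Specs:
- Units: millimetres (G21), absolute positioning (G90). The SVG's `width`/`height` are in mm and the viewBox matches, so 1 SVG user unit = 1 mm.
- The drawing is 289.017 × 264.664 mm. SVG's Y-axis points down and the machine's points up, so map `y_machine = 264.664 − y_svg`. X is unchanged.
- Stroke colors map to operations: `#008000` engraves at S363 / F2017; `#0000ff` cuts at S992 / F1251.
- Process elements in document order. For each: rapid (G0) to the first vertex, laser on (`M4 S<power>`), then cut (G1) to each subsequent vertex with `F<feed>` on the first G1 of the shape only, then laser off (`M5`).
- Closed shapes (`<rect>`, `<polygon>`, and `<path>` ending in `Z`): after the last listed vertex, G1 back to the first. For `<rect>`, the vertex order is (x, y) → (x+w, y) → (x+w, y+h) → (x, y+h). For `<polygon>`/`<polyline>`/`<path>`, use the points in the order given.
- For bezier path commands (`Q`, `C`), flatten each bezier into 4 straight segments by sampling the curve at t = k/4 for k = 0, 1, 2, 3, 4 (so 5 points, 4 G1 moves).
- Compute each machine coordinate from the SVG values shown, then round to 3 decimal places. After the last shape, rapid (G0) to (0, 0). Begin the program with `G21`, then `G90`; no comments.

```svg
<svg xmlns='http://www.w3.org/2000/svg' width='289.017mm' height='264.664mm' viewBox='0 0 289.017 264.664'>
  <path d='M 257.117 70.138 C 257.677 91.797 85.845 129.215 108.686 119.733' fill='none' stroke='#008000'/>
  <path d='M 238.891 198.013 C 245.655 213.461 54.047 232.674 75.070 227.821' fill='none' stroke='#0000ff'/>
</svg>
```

1 u = 1 mm; y_m = 264.664 − y.

[1] `<path>` cubic bezier, #008000→engrave S363 F2017: (257.117,194.526) → (230.949,176.306) → (174.546,158.051) → (122.321,145.634) → (108.686,144.931)

[2] `<path>` cubic bezier, #0000ff→cut S992 F1251: (238.891,66.651) → (213.191,54.794) → (151.633,44.134) → (92.749,37.281) → (75.070,36.843)

G21
G90
G0 X257.117 Y194.526
M4 S363
G1 X230.949 Y176.306 F2017
G1 X174.546 Y158.051
G1 X122.321 Y145.634
G1 X108.686 Y144.931
M5
G0 X238.891 Y66.651
M4 S992
G1 X213.191 Y54.794 F1251
G1 X151.633 Y44.134
G1 X92.749 Y37.281
G1 X75.070 Y36.843
M5
G0 X0.000 Y0.000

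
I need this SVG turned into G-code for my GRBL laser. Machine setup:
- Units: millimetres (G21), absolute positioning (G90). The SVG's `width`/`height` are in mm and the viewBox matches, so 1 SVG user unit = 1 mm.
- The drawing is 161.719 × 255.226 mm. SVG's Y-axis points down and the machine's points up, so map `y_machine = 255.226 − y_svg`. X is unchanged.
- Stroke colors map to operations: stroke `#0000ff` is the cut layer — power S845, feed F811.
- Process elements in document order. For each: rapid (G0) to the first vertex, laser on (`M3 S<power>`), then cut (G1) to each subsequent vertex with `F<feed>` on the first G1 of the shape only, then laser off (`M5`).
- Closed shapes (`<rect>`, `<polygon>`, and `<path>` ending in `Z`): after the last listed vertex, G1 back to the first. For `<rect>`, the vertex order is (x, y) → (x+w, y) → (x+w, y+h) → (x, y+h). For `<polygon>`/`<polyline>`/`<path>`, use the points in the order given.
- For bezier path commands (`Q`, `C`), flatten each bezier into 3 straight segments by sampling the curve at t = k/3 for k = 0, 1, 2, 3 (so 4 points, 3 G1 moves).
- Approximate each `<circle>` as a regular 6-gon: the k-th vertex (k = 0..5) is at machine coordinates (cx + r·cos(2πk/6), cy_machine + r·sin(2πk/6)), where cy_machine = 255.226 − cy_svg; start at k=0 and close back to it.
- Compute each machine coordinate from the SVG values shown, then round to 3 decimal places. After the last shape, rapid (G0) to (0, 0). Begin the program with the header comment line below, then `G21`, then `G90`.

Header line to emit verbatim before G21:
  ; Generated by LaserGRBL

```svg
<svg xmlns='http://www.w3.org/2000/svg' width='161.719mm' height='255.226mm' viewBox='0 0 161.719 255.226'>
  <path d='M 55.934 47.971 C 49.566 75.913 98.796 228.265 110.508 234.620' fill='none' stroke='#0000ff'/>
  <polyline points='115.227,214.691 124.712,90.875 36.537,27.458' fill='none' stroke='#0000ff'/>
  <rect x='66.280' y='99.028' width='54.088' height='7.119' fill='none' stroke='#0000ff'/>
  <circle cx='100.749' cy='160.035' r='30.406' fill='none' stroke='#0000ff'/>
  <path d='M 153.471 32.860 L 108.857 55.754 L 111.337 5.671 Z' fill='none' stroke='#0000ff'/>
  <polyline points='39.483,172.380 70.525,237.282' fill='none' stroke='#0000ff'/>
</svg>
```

1 u = 1 mm; y_m = 255.226 − y.

[1] `<path>` cubic bezier, #0000ff→cut S845 F811: (55.934,207.255) → (64.650,147.858) → (89.739,65.612) → (110.508,20.606)

[2] `<polyline>` open polyline, #0000ff→cut S845 F811: (115.227,40.535) → (124.712,164.351) → (36.537,227.768)

[3] `<rect>` rectangle, #0000ff→cut S845 F811: (66.280,156.198) → (120.368,156.198) → (120.368,149.079) → (66.280,149.079) → (66.280,156.198) (closed)

[4] `<circle>` circle, #0000ff→cut S845 F811: (131.155,95.191) → (115.952,121.523) → (85.546,121.523) → (70.343,95.191) → (85.546,68.859) → (115.952,68.859) → (131.155,95.191) (closed)

[5] `<path>` regular polygon, #0000ff→cut S845 F811: (153.471,222.366) → (108.857,199.472) → (111.337,249.555) → (153.471,222.366) (closed)

[6] `<polyline>` line segment, #0000ff→cut S845 F811: (39.483,82.846) → (70.525,17.944)

; Generated by LaserGRBL
G21
G90
G0 X55.934 Y207.255
M3 S845
G1 X64.650 Y147.858 F811
G1 X89.739 Y65.612
G1 X110.508 Y20.606
M5
G0 X115.227 Y40.535
M3 S845
G1 X124.712 Y164.351 F811
G1 X36.537 Y227.768
M5
G0 X66.280 Y156.198
M3 S845
G1 X120.368 Y156.198 F811
G1 X120.368 Y149.079
G1 X66.280 Y149.079
G1 X66.280 Y156.198
M5
G0 X131.155 Y95.191
M3 S845
G1 X115.952 Y121.523 F811
G1 X85.546 Y121.523
G1 X70.343 Y95.191
G1 X85.546 Y68.859
G1 X115.952 Y68.859
G1 X131.155 Y95.191
M5
G0 X153.471 Y222.366
M3 S845
G1 X108.857 Y199.472 F811
G1 X111.337 Y249.555
G1 X153.471 Y222.366
M5
G0 X39.483 Y82.846
M3 S845
G1 X70.525 Y17.944 F811
M5
G0 X0.000 Y0.000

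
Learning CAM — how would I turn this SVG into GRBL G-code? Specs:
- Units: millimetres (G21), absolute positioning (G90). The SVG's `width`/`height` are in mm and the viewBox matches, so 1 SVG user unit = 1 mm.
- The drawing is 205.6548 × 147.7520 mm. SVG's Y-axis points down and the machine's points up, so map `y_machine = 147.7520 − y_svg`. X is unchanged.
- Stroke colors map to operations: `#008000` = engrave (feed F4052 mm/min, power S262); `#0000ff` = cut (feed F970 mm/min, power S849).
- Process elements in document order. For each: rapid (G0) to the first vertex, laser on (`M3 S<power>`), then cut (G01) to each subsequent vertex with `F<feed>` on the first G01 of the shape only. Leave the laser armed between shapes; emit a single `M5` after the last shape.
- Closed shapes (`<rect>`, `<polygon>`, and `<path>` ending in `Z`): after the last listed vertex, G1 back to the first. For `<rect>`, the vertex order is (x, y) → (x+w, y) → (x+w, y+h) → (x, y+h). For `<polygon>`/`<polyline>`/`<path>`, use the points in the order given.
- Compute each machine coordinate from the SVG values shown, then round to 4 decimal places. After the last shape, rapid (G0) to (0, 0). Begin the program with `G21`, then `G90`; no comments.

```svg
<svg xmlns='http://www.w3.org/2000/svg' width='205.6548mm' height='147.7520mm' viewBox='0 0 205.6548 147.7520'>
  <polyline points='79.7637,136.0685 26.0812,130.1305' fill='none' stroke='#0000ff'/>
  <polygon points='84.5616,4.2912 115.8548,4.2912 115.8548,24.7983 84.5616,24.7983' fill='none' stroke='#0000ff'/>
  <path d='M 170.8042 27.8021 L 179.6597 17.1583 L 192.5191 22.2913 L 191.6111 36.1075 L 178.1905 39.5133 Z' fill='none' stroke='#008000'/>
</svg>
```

G21
G90
G0 X79.7637 Y11.6835
M3 S849
G01 X26.0812 Y17.6215 F970
G0 X84.5616 Y143.4608
M3 S849
G01 X115.8548 Y143.4608 F970
G01 X115.8548 Y122.9537
G01 X84.5616 Y122.9537
G01 X84.5616 Y143.4608
G0 X170.8042 Y119.9499
M3 S262
G01 X179.6597 Y130.5937 F4052
G01 X192.5191 Y125.4607
G01 X191.6111 Y111.6445
G01 X178.1905 Y108.2387
G01 X170.8042 Y119.9499
M5
G0 X0.0000 Y0.0000

Since the viewBox matches the mm dimensions, user units are millimetres directly. The only transform is the Y-flip y_m = 147.7520 − y_svg.

Shape 1 is a line segment drawn with `<polyline>`. Its stroke #0000ff means cut at S849, F970. After flipping Y the toolpath is (79.7637,11.6835) → (26.0812,17.6215).

Shape 2 is a rectangle drawn with `<polygon>`. Its stroke #0000ff means cut at S849, F970. After flipping Y the toolpath is (84.5616,143.4608) → (115.8548,143.4608) → (115.8548,122.9537) → (84.5616,122.9537) → (84.5616,143.4608), returning to the start.

Shape 3 is a regular polygon drawn with `<path>`. Its stroke #008000 means engrave at S262, F4052. After flipping Y the toolpath is (170.8042,119.9499) → (179.6597,130.5937) → (192.5191,125.4607) → (191.6111,111.6445) → (178.1905,108.2387) → (170.8042,119.9499), returning to the start.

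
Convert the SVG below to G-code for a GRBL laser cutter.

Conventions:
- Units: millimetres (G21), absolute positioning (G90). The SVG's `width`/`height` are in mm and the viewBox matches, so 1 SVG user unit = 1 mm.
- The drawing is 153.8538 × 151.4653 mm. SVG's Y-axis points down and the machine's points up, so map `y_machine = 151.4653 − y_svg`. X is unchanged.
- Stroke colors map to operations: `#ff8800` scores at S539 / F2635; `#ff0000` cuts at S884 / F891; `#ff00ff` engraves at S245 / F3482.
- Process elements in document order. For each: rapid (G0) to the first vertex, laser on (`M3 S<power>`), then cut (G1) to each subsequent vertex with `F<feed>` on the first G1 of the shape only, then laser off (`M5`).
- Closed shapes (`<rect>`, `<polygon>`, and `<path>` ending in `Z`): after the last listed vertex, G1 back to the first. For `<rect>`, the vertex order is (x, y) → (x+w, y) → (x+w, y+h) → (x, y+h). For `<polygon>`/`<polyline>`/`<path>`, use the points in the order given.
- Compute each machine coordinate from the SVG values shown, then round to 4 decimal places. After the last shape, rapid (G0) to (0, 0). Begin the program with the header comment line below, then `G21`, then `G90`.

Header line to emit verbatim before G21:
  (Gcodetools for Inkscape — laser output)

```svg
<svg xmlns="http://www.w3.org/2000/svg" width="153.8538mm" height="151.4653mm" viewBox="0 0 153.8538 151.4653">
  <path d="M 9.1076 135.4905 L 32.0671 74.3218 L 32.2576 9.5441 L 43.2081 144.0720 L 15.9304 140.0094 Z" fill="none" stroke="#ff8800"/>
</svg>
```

1 u = 1 mm; y_m = 151.4653 − y.

[1] `<path>` closed polygon, #ff8800→score S539 F2635: (9.1076,15.9748) → (32.0671,77.1435) → (32.2576,141.9212) → (43.2081,7.3933) → (15.9304,11.4559) → (9.1076,15.9748) (closed)

(Gcodetools for Inkscape — laser output)
G21
G90
G0 X9.1076 Y15.9748
M3 S539
G1 X32.0671 Y77.1435 F2635
G1 X32.2576 Y141.9212
G1 X43.2081 Y7.3933
G1 X15.9304 Y11.4559
G1 X9.1076 Y15.9748
M5
G0 X0.0000 Y0.0000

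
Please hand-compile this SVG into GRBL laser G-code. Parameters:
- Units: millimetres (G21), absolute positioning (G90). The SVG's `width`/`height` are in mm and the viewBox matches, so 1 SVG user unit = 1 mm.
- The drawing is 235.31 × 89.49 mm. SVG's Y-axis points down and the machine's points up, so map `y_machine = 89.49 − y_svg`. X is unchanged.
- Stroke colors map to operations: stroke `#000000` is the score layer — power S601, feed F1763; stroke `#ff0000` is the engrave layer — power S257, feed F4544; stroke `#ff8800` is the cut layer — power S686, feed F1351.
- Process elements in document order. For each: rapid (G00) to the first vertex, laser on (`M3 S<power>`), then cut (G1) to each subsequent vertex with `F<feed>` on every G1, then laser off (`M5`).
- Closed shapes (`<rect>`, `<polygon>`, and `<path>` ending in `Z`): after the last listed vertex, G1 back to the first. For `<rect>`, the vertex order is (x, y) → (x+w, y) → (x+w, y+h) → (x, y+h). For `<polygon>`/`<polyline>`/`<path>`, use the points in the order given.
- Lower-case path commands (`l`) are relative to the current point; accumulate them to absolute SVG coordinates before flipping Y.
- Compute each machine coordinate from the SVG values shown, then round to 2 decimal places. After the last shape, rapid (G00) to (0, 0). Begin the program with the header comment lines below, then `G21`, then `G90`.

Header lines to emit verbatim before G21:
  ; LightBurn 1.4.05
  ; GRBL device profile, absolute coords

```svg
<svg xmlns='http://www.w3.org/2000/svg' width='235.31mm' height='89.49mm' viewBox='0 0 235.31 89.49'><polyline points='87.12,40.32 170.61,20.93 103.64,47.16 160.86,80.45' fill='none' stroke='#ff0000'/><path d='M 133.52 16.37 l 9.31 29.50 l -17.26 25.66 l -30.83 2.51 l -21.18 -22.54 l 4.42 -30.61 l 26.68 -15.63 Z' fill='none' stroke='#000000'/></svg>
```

; LightBurn 1.4.05
; GRBL device profile, absolute coords
G21
G90
G00 X87.12 Y49.17
M3 S257
G1 X170.61 Y68.56 F4544
G1 X103.64 Y42.33 F4544
G1 X160.86 Y9.04 F4544
M5
G00 X133.52 Y73.12
M3 S601
G1 X142.83 Y43.62 F1763
G1 X125.57 Y17.96 F1763
G1 X94.74 Y15.45 F1763
G1 X73.56 Y37.99 F1763
G1 X77.98 Y68.60 F1763
G1 X104.66 Y84.23 F1763
G1 X133.52 Y73.12 F1763
M5
G00 X0.00 Y0.00

1 u = 1 mm; y_m = 89.49 − y.

[1] `<polyline>` open polyline, #ff0000→engrave S257 F4544: (87.12,49.17) → (170.61,68.56) → (103.64,42.33) → (160.86,9.04)

[2] `<path>` regular polygon, #000000→score S601 F1763: (133.52,73.12) → (142.83,43.62) → (125.57,17.96) → (94.74,15.45) → (73.56,37.99) → (77.98,68.60) → (104.66,84.23) → (133.52,73.12) (closed)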